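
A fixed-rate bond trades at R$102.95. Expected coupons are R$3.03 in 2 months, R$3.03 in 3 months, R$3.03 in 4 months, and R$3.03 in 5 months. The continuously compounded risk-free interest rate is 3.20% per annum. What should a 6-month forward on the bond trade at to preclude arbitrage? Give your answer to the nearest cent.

R$92.41

PV(coupons) I = 3.03·e^(−0.0320·2/12) + 3.03·e^(−0.0320·3/12) + 3.03·e^(−0.0320·4/12) + 3.03·e^(−0.0320·5/12)
I = 3.0139 + 3.0059 + 2.9979 + 2.9899 = 12.0076
F = (S − I)·e^(rT) = (102.95 − 12.0076) · e^(0.0320·6/12)
= 90.9424 · e^0.016000 = 90.9424 × 1.016129 = R$92.41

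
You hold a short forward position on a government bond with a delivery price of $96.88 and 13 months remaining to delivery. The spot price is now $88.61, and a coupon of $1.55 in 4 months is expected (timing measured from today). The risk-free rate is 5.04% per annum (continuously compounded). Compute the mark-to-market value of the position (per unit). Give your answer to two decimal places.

$4.65

PV(remaining coupons) I = 1.55·e^(−0.0504·4/12) = 1.5242
Current forward F = (S − I)·e^(rT) = (88.61 − 1.5242)·e^(0.0504·13/12) = 87.0858 × 1.056118 = 91.9729
Value (long) = (F − K)·e^(−rT) = (91.9729 − 96.88) × 0.946864 = -4.6464
Short position value = −(long value) = $4.65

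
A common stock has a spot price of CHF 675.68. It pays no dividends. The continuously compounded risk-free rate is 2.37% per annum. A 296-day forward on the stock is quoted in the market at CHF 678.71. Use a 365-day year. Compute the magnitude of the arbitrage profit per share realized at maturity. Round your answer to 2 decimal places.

Fair forward: F* = S·e^(carry·T), with carry = r = 0.0237
F* = 675.68 · e^(0.0237 × 296/365) = 675.68 · e^0.019220 = 675.68 × 1.019406 = CHF 688.7922
Market CHF 678.71 < fair CHF 688.7922: forward underpriced → reverse cash-and-carry (short spot, go long the forward).
At maturity, profit = |F_mkt − F*| = |678.71 − 688.7922| = CHF 10.08 per share

CHF 10.08 per share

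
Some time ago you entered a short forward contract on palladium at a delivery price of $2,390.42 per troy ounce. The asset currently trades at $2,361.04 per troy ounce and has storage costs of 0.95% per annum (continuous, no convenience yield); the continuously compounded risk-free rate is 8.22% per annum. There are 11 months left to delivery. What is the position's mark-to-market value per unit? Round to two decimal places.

Current fair forward for the remaining 11 months: F = S·e^((r + u)·T), (r + u) = 0.0822 + 0.0095 = 0.0917
F = 2361.04 · e^(0.0917 × 11/12) = 2361.04 × 1.08769234 = 2568.0851
Value of long forward = (F − K)·e^(−rT) = (2568.0851 − 2390.42) · e^(−0.0822·11/12)
= 177.6651 × 0.92741883 = 164.77
Short position value = −(long value) = -$164.77

-$164.77 per troy ounce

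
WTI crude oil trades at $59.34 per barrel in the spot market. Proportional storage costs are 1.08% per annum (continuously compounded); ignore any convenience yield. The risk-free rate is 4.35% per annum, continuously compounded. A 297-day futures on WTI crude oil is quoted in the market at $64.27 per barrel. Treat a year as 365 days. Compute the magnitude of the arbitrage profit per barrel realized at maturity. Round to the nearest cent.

$2.25 per barrel

Fair futures: F* = S·e^(carry·T), with carry = (r + u) = 0.0435 + 0.0108 = 0.0543
F* = 59.34 · e^(0.0543 × 297/365) = 59.34 · e^0.044184 = 59.34 × 1.045175 = $62.0207
Market $64.27 > fair $62.0207: forward overpriced → cash-and-carry (buy spot, short the forward).
At maturity, profit = |F_mkt − F*| = |64.27 − 62.0207| = $2.25 per barrel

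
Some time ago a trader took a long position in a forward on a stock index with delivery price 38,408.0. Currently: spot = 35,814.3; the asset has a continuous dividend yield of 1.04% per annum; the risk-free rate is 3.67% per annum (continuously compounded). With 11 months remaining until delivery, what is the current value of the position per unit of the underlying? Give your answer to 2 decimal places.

-1662.89

Current fair forward for the remaining 11 months: F = S·e^((r − q)·T), (r − q) = 0.0367 − 0.0104 = 0.0263
F = 35814.3 · e^(0.0263 × 11/12) = 35814.3 × 1.02440129 = 36688.2151
Value of long forward = (F − K)·e^(−rT) = (36688.2151 − 38408.0) · e^(−0.0367·11/12)
= -1719.7849 × 0.96691792 = -1662.89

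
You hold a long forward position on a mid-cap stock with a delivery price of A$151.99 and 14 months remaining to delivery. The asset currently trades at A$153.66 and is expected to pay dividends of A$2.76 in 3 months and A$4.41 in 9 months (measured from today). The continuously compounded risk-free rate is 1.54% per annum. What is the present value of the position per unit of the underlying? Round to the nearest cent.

PV(remaining dividends) I = 2.76·e^(−0.0154·3/12) + 4.41·e^(−0.0154·9/12) = 7.1088
Current forward F = (S − I)·e^(rT) = (153.66 − 7.1088)·e^(0.0154·14/12) = 146.5512 × 1.018129 = 149.2080
Value (long) = (F − K)·e^(−rT) = (149.2080 − 151.99) × 0.982194 = -2.7325
Value = -A$2.73

-A$2.73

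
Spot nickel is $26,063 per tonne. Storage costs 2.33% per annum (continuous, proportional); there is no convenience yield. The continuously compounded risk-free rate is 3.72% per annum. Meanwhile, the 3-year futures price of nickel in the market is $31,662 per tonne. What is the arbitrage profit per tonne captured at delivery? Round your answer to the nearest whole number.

$412 per tonne

Fair futures: F* = S·e^(carry·T), with carry = (r + u) = 0.0372 + 0.0233 = 0.0605
F* = 26063 · e^(0.0605 × 3) = 26063 · e^0.181500 = 26063 × 1.199015 = $31249.9279
Market $31662 > fair $31249.9279: forward overpriced → cash-and-carry (buy spot, short the forward).
At maturity, profit = |F_mkt − F*| = |31662 − 31249.9279| = $412 per tonne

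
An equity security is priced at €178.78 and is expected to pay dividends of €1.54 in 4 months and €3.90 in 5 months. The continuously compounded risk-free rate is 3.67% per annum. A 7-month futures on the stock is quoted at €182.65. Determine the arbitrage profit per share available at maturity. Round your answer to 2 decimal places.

PV(dividends) I = 1.54·e^(−0.0367·4/12) + 3.90·e^(−0.0367·5/12) = 5.3621
Fair futures F* = (S − I)·e^(rT) = (178.78 − 5.3621)·e^0.021408 = 173.4179 × 1.021639 = 177.1705
Market €182.65 > fair 177.1705: forward overpriced → cash-and-carry (borrow at r, buy the stock and collect the dividends, short the forward).
Profit at T = |F_mkt − F*| = |182.65 − 177.1705| = €5.48 per share

€5.48 per share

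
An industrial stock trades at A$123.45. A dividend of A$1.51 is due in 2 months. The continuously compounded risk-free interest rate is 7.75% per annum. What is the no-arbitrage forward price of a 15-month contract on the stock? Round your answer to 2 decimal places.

A$134.37

PV(dividends) I = 1.51·e^(−0.0775·2/12)
I = 1.4906
F = (S − I)·e^(rT) = (123.45 − 1.4906) · e^(0.0775·15/12)
= 121.9594 · e^0.096875 = 121.9594 × 1.101723 = A$134.37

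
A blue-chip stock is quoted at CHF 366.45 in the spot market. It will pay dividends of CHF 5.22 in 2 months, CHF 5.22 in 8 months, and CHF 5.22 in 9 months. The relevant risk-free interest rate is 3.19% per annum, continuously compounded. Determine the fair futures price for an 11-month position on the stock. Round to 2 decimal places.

CHF 361.47

PV(dividends) I = 5.22·e^(−0.0319·2/12) + 5.22·e^(−0.0319·8/12) + 5.22·e^(−0.0319·9/12)
I = 5.1923 + 5.1102 + 5.0966 = 15.3991
F = (S − I)·e^(rT) = (366.45 − 15.3991) · e^(0.0319·11/12)
= 351.0509 · e^0.029242 = 351.0509 × 1.029674 = CHF 361.47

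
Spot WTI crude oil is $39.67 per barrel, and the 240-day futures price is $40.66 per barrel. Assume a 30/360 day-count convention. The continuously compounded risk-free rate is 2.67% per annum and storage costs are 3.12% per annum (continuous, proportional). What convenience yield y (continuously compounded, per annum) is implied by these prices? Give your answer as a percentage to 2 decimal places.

F = S·e^((r+u−y)T) ⇒ (r+u−y) = ln(F/S)/T
ln(40.66/39.67) = 0.024650; /T ⇒ 0.036975
y = r + u − ln(F/S)/T = 0.0267 + 0.0312 − 0.036975 = 0.020925
y = 2.09%

2.09%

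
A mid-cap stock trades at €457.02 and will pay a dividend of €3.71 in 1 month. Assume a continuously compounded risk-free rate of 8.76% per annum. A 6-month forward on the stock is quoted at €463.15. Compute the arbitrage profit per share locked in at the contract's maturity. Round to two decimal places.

PV(dividends) I = 3.71·e^(−0.0876·1/12) = 3.6830
Fair forward F* = (S − I)·e^(rT) = (457.02 − 3.6830)·e^0.043800 = 453.3370 × 1.044773 = 473.6343
Market €463.15 < fair 473.6343: forward underpriced → reverse cash-and-carry (short the stock, invest proceeds at r, pay the dividends, go long the forward).
Profit at T = |F_mkt − F*| = |463.15 − 473.6343| = €10.48 per share

€10.48 per share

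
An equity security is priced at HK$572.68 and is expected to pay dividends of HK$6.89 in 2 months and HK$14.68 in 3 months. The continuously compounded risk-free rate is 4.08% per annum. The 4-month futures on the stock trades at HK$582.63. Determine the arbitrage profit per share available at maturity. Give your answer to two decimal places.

HK$23.78 per share

PV(dividends) I = 6.89·e^(−0.0408·2/12) + 14.68·e^(−0.0408·3/12) = 21.3743
Fair futures F* = (S − I)·e^(rT) = (572.68 − 21.3743)·e^0.013600 = 551.3057 × 1.013693 = 558.8547
Market HK$582.63 > fair 558.8547: forward overpriced → cash-and-carry (borrow at r, buy the stock and collect the dividends, short the forward).
Profit at T = |F_mkt − F*| = |582.63 − 558.8547| = HK$23.78 per share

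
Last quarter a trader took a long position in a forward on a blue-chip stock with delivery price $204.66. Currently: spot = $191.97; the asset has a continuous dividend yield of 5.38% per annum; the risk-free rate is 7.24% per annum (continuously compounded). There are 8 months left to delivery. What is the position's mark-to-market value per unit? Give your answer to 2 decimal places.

Current fair forward for the remaining 8 months: F = S·e^((r − q)·T), (r − q) = 0.0724 − 0.0538 = 0.0186
F = 191.97 · e^(0.0186 × 8/12) = 191.97 × 1.012477 = 194.3652
Value of long forward = (F − K)·e^(−rT) = (194.3652 − 204.66) · e^(−0.0724·8/12)
= -10.2948 × 0.952880 = -9.81

-$9.81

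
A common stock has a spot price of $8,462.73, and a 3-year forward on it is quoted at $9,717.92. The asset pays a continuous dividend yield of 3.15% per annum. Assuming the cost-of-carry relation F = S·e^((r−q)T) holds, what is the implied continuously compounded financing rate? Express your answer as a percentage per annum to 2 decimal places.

From F = S·e^((r−q)T): (r − q) = ln(F/S)/T
ln(9717.92/8462.73) = ln(1.148320) = 0.138300
(r − q) = 0.138300 / (3) = 0.046100
r = ln(F/S)/T + q = 0.046100 + 0.0315 = 0.077600
r = 7.76%

7.76%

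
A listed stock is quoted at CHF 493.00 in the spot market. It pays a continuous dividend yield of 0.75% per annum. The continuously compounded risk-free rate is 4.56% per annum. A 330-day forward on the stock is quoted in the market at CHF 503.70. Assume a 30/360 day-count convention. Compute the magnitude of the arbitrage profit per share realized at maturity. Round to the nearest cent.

Fair forward: F* = S·e^(carry·T), with carry = (r − q) = 0.0456 − 0.0075 = 0.0381
F* = 493.00 · e^(0.0381 × 330/360) = 493.00 · e^0.034925 = 493.00 × 1.035542 = CHF 510.5222
Market CHF 503.70 < fair CHF 510.5222: forward underpriced → reverse cash-and-carry (short spot, go long the forward).
At maturity, profit = |F_mkt − F*| = |503.70 − 510.5222| = CHF 6.82 per share

CHF 6.82 per share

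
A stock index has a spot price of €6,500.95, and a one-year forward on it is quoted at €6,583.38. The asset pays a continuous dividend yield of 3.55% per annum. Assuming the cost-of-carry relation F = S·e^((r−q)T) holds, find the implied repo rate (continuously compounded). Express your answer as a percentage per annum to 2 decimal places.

From F = S·e^((r−q)T): (r − q) = ln(F/S)/T
ln(6583.38/6500.95) = ln(1.012680) = 0.012600
(r − q) = 0.012600 / (12/12) = 0.012600
r = ln(F/S)/T + q = 0.012600 + 0.0355 = 0.048100
r = 4.81%

4.81%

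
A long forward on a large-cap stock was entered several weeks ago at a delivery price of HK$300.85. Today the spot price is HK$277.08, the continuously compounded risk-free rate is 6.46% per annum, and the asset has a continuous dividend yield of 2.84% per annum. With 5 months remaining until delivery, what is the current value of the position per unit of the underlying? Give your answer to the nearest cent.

Current fair forward for the remaining 5 months: F = S·e^((r − q)·T), (r − q) = 0.0646 − 0.0284 = 0.0362
F = 277.08 · e^(0.0362 × 5/12) = 277.08 × 1.015198 = 281.2911
Value of long forward = (F − K)·e^(−rT) = (281.2911 − 300.85) · e^(−0.0646·5/12)
= -19.5589 × 0.973442 = -19.04

-HK$19.04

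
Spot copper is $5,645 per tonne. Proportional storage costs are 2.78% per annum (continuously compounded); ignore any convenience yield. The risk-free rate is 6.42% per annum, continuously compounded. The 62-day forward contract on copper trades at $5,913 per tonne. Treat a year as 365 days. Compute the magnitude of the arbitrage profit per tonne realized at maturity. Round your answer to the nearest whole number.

Fair forward: F* = S·e^(carry·T), with carry = (r + u) = 0.0642 + 0.0278 = 0.0920
F* = 5645 · e^(0.0920 × 62/365) = 5645 · e^0.015627 = 5645 × 1.015750 = $5733.9087
Market $5913 > fair $5733.9087: forward overpriced → cash-and-carry (buy spot, short the forward).
At maturity, profit = |F_mkt − F*| = |5913 − 5733.9087| = $179 per tonne

$179 per tonne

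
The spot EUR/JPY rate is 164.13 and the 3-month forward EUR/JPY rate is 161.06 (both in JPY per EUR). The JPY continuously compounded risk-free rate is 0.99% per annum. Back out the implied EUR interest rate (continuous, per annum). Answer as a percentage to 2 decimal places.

F = S·e^((r_JPY − r_EUR)T) ⇒ r_EUR = r_JPY − ln(F/S)/T
ln(161.06/164.13) = -0.018882; /(3/12) = -0.075528
r_EUR = 0.0099 + 0.075528 = 0.085428
r_EUR = 8.54%

8.54%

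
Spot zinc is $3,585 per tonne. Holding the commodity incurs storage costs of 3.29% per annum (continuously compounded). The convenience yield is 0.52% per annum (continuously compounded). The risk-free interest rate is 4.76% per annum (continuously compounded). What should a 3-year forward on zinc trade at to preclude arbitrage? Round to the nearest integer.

Net carry = r + u − y = 0.0476 + 0.0329 − 0.0052 = 0.0753
F = S·e^((r+u−y)T) = 3585 · e^(0.0753 × 3) = 3585 · e^0.225900
= 3585 × 1.253450 = $4,494 per tonne

$4,494 per tonne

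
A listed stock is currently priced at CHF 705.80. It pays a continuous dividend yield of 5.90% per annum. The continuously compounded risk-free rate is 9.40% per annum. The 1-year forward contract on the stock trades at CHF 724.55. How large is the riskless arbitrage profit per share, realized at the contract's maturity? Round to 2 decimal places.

Fair forward: F* = S·e^(carry·T), with carry = (r − q) = 0.0940 − 0.0590 = 0.0350
F* = 705.80 · e^(0.0350 × 12/12) = 705.80 · e^0.035000 = 705.80 × 1.035620 = CHF 730.9406
Market CHF 724.55 < fair CHF 730.9406: forward underpriced → reverse cash-and-carry (short spot, go long the forward).
At maturity, profit = |F_mkt − F*| = |724.55 − 730.9406| = CHF 6.39 per share

CHF 6.39 per share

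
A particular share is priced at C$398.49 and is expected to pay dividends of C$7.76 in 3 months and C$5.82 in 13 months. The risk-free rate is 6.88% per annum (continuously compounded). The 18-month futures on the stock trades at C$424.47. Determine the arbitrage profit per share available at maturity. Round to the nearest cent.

PV(dividends) I = 7.76·e^(−0.0688·3/12) + 5.82·e^(−0.0688·13/12) = 13.0297
Fair futures F* = (S − I)·e^(rT) = (398.49 − 13.0297)·e^0.103200 = 385.4603 × 1.108713 = 427.3648
Market C$424.47 < fair 427.3648: forward underpriced → reverse cash-and-carry (short the stock, invest proceeds at r, pay the dividends, go long the forward).
Profit at T = |F_mkt − F*| = |424.47 − 427.3648| = C$2.89 per share

C$2.89 per share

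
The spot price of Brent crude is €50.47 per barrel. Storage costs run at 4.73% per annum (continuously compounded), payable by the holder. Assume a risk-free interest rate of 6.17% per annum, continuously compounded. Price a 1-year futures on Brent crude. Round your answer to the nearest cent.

€56.28 per barrel

Net carry = r + u − y = 0.0617 + 0.0473 − 0.0000 = 0.1090
F = S·e^((r+u−y)T) = 50.47 · e^(0.1090 × 12/12) = 50.47 · e^0.109000
= 50.47 × 1.115162 = €56.28 per barrel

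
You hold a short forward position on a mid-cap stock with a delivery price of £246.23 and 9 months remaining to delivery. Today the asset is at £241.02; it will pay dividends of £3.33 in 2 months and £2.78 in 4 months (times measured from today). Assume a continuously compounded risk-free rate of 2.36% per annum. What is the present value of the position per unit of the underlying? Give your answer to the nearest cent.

£6.97

PV(remaining dividends) I = 3.33·e^(−0.0236·2/12) + 2.78·e^(−0.0236·4/12) = 6.0751
Current forward F = (S − I)·e^(rT) = (241.02 − 6.0751)·e^(0.0236·9/12) = 234.9449 × 1.017858 = 239.1405
Value (long) = (F − K)·e^(−rT) = (239.1405 − 246.23) × 0.982456 = -6.9651
Short position value = −(long value) = £6.97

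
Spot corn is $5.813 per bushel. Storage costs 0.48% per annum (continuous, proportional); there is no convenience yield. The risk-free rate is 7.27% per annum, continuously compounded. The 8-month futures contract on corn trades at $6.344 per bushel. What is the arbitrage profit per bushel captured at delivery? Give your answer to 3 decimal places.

Fair futures: F* = S·e^(carry·T), with carry = (r + u) = 0.0727 + 0.0048 = 0.0775
F* = 5.813 · e^(0.0775 × 8/12) = 5.813 · e^0.051667 = 5.813 × 1.053025 = $6.1212
Market $6.344 > fair $6.1212: forward overpriced → cash-and-carry (buy spot, short the forward).
At maturity, profit = |F_mkt − F*| = |6.344 − 6.1212| = $0.223 per bushel

$0.223 per bushel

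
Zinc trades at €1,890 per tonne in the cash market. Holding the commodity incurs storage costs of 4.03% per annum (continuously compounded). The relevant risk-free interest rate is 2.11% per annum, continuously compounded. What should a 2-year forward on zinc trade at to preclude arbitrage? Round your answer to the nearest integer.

€2,137 per tonne

Net carry = r + u − y = 0.0211 + 0.0403 − 0.0000 = 0.0614
F = S·e^((r+u−y)T) = 1890 · e^(0.0614 × 2) = 1890 · e^0.122800
= 1890 × 1.130658 = €2,137 per tonne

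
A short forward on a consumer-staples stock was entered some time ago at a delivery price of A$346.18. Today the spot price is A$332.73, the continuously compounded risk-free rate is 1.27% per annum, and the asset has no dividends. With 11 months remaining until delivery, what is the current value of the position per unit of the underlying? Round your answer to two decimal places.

A$9.44

Current fair forward for the remaining 11 months: F = S·e^(r·T), r = 0.0127
F = 332.73 · e^(0.0127 × 11/12) = 332.73 × 1.011710 = 336.6263
Value of long forward = (F − K)·e^(−rT) = (336.6263 − 346.18) · e^(−0.0127·11/12)
= -9.5537 × 0.988426 = -9.44
Short position value = −(long value) = A$9.44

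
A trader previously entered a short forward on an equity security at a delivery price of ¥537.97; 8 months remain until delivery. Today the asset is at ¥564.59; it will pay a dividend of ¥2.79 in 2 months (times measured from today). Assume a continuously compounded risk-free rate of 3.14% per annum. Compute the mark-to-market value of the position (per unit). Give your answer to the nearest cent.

PV(remaining dividends) I = 2.79·e^(−0.0314·2/12) = 2.7754
Current forward F = (S − I)·e^(rT) = (564.59 − 2.7754)·e^(0.0314·8/12) = 561.8146 × 1.021154 = 573.6992
Value (long) = (F − K)·e^(−rT) = (573.6992 − 537.97) × 0.979284 = 34.9890
Short position value = −(long value) = -¥34.99

-¥34.99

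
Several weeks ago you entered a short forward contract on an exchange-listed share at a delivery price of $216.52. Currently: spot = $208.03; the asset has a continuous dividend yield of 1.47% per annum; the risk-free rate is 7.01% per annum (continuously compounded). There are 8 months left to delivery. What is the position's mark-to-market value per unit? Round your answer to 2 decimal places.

$0.63

Current fair forward for the remaining 8 months: F = S·e^((r − q)·T), (r − q) = 0.0701 − 0.0147 = 0.0554
F = 208.03 · e^(0.0554 × 8/12) = 208.03 × 1.037624 = 215.8569
Value of long forward = (F − K)·e^(−rT) = (215.8569 − 216.52) · e^(−0.0701·8/12)
= -0.6631 × 0.954342 = -0.63
Short position value = −(long value) = $0.63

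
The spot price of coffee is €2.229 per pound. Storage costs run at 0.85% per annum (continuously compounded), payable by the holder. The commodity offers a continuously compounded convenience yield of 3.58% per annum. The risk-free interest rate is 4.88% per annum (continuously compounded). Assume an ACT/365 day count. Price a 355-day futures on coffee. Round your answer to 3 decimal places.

Net carry = r + u − y = 0.0488 + 0.0085 − 0.0358 = 0.0215
F = S·e^((r+u−y)T) = 2.229 · e^(0.0215 × 355/365) = 2.229 · e^0.020911
= 2.229 × 1.021131 = €2.276 per pound

€2.276 per pound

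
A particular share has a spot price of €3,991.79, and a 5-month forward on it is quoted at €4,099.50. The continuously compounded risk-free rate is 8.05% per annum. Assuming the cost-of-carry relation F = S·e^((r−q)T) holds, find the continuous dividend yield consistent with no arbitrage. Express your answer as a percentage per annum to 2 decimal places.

1.66%

From F = S·e^((r−q)T): (r − q) = ln(F/S)/T
ln(4099.50/3991.79) = ln(1.026983) = 0.026625
(r − q) = 0.026625 / (5/12) = 0.063900
q = r − ln(F/S)/T = 0.0805 − 0.063900 = 0.016600
q = 1.66%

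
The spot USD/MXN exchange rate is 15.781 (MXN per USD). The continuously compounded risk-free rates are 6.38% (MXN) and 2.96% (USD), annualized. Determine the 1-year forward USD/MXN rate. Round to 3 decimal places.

F = S·e^((r_MXN − r_USD)T) = 15.781 · e^((0.0638 − 0.0296) × 1)
= 15.781 · e^0.034200 = 15.781 × 1.034792
F = 16.330 MXN per USD

16.330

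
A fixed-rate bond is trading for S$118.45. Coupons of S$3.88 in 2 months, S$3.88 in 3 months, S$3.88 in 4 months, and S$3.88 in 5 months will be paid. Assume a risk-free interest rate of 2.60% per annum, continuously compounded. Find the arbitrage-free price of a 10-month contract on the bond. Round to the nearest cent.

S$105.30

PV(coupons) I = 3.88·e^(−0.0260·2/12) + 3.88·e^(−0.0260·3/12) + 3.88·e^(−0.0260·4/12) + 3.88·e^(−0.0260·5/12)
I = 3.8632 + 3.8549 + 3.8465 + 3.8382 = 15.4028
F = (S − I)·e^(rT) = (118.45 − 15.4028) · e^(0.0260·10/12)
= 103.0472 · e^0.021667 = 103.0472 × 1.021903 = S$105.30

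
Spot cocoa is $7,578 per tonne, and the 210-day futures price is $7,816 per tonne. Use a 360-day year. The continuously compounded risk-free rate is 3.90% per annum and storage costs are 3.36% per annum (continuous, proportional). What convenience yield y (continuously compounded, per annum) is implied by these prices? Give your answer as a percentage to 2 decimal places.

1.96%

F = S·e^((r+u−y)T) ⇒ (r+u−y) = ln(F/S)/T
ln(7816/7578) = 0.030924; /T ⇒ 0.053013
y = r + u − ln(F/S)/T = 0.0390 + 0.0336 − 0.053013 = 0.019587
y = 1.96%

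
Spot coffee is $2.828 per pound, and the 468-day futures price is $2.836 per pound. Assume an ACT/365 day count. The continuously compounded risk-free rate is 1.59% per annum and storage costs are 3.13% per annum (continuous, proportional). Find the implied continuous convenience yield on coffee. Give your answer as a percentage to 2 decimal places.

F = S·e^((r+u−y)T) ⇒ (r+u−y) = ln(F/S)/T
ln(2.836/2.828) = 0.002825; /T ⇒ 0.002203
y = r + u − ln(F/S)/T = 0.0159 + 0.0313 − 0.002203 = 0.044997
y = 4.50%

4.50%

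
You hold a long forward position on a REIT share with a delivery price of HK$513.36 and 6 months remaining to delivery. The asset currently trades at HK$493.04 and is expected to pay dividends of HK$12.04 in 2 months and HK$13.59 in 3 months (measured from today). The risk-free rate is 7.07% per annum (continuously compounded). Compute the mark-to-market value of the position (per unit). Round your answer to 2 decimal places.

PV(remaining dividends) I = 12.04·e^(−0.0707·2/12) + 13.59·e^(−0.0707·3/12) = 25.2509
Current forward F = (S − I)·e^(rT) = (493.04 − 25.2509)·e^(0.0707·6/12) = 467.7891 × 1.035982 = 484.6211
Value (long) = (F − K)·e^(−rT) = (484.6211 − 513.36) × 0.965268 = -27.7407
Value = -HK$27.74

-HK$27.74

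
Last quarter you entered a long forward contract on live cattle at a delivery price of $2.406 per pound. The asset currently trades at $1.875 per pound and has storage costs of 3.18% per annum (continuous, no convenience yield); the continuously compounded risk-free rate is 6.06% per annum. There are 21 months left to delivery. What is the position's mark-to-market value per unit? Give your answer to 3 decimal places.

-$0.182 per pound

Current fair forward for the remaining 21 months: F = S·e^((r + u)·T), (r + u) = 0.0606 + 0.0318 = 0.0924
F = 1.875 · e^(0.0924 × 21/12) = 1.875 × 1.175508 = 2.2041
Value of long forward = (F − K)·e^(−rT) = (2.2041 − 2.406) · e^(−0.0606·21/12)
= -0.2019 × 0.899380 = -0.182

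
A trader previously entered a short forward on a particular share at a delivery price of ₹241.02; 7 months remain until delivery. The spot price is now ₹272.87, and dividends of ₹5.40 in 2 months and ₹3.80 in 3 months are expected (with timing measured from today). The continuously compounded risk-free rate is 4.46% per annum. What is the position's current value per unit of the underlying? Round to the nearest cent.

-₹28.92

PV(remaining dividends) I = 5.40·e^(−0.0446·2/12) + 3.80·e^(−0.0446·3/12) = 9.1179
Current forward F = (S − I)·e^(rT) = (272.87 − 9.1179)·e^(0.0446·7/12) = 263.7521 × 1.026358 = 270.7041
Value (long) = (F − K)·e^(−rT) = (270.7041 − 241.02) × 0.974319 = 28.9218
Short position value = −(long value) = -₹28.92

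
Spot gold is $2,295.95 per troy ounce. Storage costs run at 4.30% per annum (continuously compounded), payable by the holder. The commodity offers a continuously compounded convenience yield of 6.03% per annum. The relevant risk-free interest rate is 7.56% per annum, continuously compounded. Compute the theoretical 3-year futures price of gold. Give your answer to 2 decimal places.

$2,734.77 per troy ounce

Net carry = r + u − y = 0.0756 + 0.0430 − 0.0603 = 0.0583
F = S·e^((r+u−y)T) = 2295.95 · e^(0.0583 × 3) = 2295.95 · e^0.17490000
= 2295.95 × 1.19112710 = $2,734.77 per troy ounce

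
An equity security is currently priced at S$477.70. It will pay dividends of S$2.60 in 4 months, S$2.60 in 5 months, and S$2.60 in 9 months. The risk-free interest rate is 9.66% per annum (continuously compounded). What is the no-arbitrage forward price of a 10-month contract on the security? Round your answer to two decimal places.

S$509.69

PV(dividends) I = 2.60·e^(−0.0966·4/12) + 2.60·e^(−0.0966·5/12) + 2.60·e^(−0.0966·9/12)
I = 2.5176 + 2.4974 + 2.4183 = 7.4333
F = (S − I)·e^(rT) = (477.70 − 7.4333) · e^(0.0966·10/12)
= 470.2667 · e^0.080500 = 470.2667 × 1.083829 = S$509.69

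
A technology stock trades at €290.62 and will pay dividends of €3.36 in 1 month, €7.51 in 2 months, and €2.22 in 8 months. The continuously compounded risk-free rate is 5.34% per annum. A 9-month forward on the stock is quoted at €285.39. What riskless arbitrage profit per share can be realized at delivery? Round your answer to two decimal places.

PV(dividends) I = 3.36·e^(−0.0534·1/12) + 7.51·e^(−0.0534·2/12) + 2.22·e^(−0.0534·8/12) = 12.9309
Fair forward F* = (S − I)·e^(rT) = (290.62 − 12.9309)·e^0.040050 = 277.6891 × 1.040863 = 289.0363
Market €285.39 < fair 289.0363: forward underpriced → reverse cash-and-carry (short the stock, invest proceeds at r, pay the dividends, go long the forward).
Profit at T = |F_mkt − F*| = |285.39 − 289.0363| = €3.65 per share

€3.65 per share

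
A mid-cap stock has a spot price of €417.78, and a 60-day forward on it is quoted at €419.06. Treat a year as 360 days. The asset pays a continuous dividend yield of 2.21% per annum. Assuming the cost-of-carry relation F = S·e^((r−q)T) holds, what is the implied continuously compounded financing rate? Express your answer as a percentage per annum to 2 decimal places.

4.05%

From F = S·e^((r−q)T): (r − q) = ln(F/S)/T
ln(419.06/417.78) = ln(1.003064) = 0.003059
(r − q) = 0.003059 / (60/360) = 0.018354
r = ln(F/S)/T + q = 0.018354 + 0.0221 = 0.040454
r = 4.05%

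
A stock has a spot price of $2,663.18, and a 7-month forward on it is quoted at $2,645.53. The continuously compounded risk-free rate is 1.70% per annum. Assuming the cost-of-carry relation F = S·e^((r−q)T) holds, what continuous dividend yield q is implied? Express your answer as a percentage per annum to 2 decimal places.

2.84%

From F = S·e^((r−q)T): (r − q) = ln(F/S)/T
ln(2645.53/2663.18) = ln(0.993373) = -0.006649
(r − q) = -0.006649 / (7/12) = -0.011398
q = r − ln(F/S)/T = 0.0170 + 0.011398 = 0.028398
q = 2.84%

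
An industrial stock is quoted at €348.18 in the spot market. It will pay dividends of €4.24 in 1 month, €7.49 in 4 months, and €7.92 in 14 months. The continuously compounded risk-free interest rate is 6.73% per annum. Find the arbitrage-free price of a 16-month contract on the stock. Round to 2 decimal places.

PV(dividends) I = 4.24·e^(−0.0673·1/12) + 7.49·e^(−0.0673·4/12) + 7.92·e^(−0.0673·14/12)
I = 4.2163 + 7.3238 + 7.3219 = 18.8620
F = (S − I)·e^(rT) = (348.18 − 18.8620) · e^(0.0673·16/12)
= 329.3180 · e^0.089733 = 329.3180 × 1.093882 = €360.24

€360.24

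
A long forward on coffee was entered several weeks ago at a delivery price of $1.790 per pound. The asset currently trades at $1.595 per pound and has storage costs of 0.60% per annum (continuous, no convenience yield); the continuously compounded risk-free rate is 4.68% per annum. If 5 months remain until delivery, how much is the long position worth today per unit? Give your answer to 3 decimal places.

-$0.156 per pound

Current fair forward for the remaining 5 months: F = S·e^((r + u)·T), (r + u) = 0.0468 + 0.0060 = 0.0528
F = 1.595 · e^(0.0528 × 5/12) = 1.595 × 1.022244 = 1.6305
Value of long forward = (F − K)·e^(−rT) = (1.6305 − 1.790) · e^(−0.0468·5/12)
= -0.1595 × 0.980689 = -0.156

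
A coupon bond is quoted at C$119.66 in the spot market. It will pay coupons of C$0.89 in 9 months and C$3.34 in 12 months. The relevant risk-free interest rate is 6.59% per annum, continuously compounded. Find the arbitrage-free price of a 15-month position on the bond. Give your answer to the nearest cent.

C$125.62

PV(coupons) I = 0.89·e^(−0.0659·9/12) + 3.34·e^(−0.0659·12/12)
I = 0.8471 + 3.1270 = 3.9741
F = (S − I)·e^(rT) = (119.66 − 3.9741) · e^(0.0659·15/12)
= 115.6859 · e^0.082375 = 115.6859 × 1.085863 = C$125.62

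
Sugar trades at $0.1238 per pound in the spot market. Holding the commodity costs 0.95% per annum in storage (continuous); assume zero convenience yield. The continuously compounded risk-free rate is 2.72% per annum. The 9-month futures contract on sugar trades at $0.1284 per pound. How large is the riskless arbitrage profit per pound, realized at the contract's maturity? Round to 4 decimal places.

Fair futures: F* = S·e^(carry·T), with carry = (r + u) = 0.0272 + 0.0095 = 0.0367
F* = 0.1238 · e^(0.0367 × 9/12) = 0.1238 · e^0.027525 = 0.1238 × 1.027907 = $0.1273
Market $0.1284 > fair $0.1273: forward overpriced → cash-and-carry (buy spot, short the forward).
At maturity, profit = |F_mkt − F*| = |0.1284 − 0.1273| = $0.0011 per pound

$0.0011 per pound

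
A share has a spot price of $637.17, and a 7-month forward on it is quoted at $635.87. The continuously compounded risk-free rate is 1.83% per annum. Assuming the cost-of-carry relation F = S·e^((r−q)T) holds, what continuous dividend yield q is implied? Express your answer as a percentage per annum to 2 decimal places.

From F = S·e^((r−q)T): (r − q) = ln(F/S)/T
ln(635.87/637.17) = ln(0.997960) = -0.002042
(r − q) = -0.002042 / (7/12) = -0.003501
q = r − ln(F/S)/T = 0.0183 + 0.003501 = 0.021801
q = 2.18%

2.18%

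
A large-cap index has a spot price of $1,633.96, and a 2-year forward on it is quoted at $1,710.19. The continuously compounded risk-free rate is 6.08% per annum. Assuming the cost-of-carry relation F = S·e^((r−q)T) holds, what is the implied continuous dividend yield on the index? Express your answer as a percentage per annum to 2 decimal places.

From F = S·e^((r−q)T): (r − q) = ln(F/S)/T
ln(1710.19/1633.96) = ln(1.046654) = 0.045598
(r − q) = 0.045598 / (2) = 0.022799
q = r − ln(F/S)/T = 0.0608 − 0.022799 = 0.038001
q = 3.80%

3.80%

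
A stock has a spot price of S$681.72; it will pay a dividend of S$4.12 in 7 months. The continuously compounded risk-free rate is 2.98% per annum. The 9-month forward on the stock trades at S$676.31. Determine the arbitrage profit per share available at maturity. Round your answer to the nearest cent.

PV(dividends) I = 4.12·e^(−0.0298·7/12) = 4.0490
Fair forward F* = (S − I)·e^(rT) = (681.72 − 4.0490)·e^0.022350 = 677.6710 × 1.022602 = 692.9877
Market S$676.31 < fair 692.9877: forward underpriced → reverse cash-and-carry (short the stock, invest proceeds at r, pay the dividends, go long the forward).
Profit at T = |F_mkt − F*| = |676.31 − 692.9877| = S$16.68 per share

S$16.68 per share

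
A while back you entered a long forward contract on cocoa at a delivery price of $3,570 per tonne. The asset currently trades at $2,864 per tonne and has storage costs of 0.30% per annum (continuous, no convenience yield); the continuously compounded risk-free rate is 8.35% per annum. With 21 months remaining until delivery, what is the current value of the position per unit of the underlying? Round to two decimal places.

Current fair forward for the remaining 21 months: F = S·e^((r + u)·T), (r + u) = 0.0835 + 0.0030 = 0.0865
F = 2864 · e^(0.0865 × 21/12) = 2864 × 1.16343286 = 3332.0717
Value of long forward = (F − K)·e^(−rT) = (3332.0717 − 3570) · e^(−0.0835·21/12)
= -237.9283 × 0.86404969 = -205.58

-$205.58 per tonne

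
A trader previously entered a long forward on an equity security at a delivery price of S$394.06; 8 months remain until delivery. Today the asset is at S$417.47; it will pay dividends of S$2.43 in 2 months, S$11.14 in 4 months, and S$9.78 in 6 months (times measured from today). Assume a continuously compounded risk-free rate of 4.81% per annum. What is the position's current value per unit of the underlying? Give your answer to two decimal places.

S$12.92

PV(remaining dividends) I = 2.43·e^(−0.0481·2/12) + 11.14·e^(−0.0481·4/12) + 9.78·e^(−0.0481·6/12) = 22.9210
Current forward F = (S − I)·e^(rT) = (417.47 − 22.9210)·e^(0.0481·8/12) = 394.5490 × 1.032586 = 407.4058
Value (long) = (F − K)·e^(−rT) = (407.4058 − 394.06) × 0.968442 = 12.9246
Value = S$12.92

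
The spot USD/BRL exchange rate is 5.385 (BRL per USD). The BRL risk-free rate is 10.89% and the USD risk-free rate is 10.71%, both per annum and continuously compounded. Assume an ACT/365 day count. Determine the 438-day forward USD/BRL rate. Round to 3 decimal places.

F = S·e^((r_BRL − r_USD)T) = 5.385 · e^((0.1089 − 0.1071) × 438/365)
= 5.385 · e^0.002160 = 5.385 × 1.002162
F = 5.397 BRL per USD

5.397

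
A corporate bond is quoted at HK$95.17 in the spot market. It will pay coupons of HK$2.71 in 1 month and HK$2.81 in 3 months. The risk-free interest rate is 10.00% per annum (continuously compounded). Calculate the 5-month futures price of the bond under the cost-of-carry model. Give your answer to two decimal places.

PV(coupons) I = 2.71·e^(−0.1000·1/12) + 2.81·e^(−0.1000·3/12)
I = 2.6875 + 2.7406 = 5.4281
F = (S − I)·e^(rT) = (95.17 − 5.4281) · e^(0.1000·5/12)
= 89.7419 · e^0.041667 = 89.7419 × 1.042547 = HK$93.56

HK$93.56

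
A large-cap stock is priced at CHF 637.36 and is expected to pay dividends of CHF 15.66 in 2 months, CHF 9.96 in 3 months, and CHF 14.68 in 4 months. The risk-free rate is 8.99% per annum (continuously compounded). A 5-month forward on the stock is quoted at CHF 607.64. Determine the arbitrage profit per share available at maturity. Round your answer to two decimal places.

PV(dividends) I = 15.66·e^(−0.0899·2/12) + 9.96·e^(−0.0899·3/12) + 14.68·e^(−0.0899·4/12) = 39.4124
Fair forward F* = (S − I)·e^(rT) = (637.36 − 39.4124)·e^0.037458 = 597.9476 × 1.038168 = 620.7701
Market CHF 607.64 < fair 620.7701: forward underpriced → reverse cash-and-carry (short the stock, invest proceeds at r, pay the dividends, go long the forward).
Profit at T = |F_mkt − F*| = |607.64 − 620.7701| = CHF 13.13 per share

CHF 13.13 per share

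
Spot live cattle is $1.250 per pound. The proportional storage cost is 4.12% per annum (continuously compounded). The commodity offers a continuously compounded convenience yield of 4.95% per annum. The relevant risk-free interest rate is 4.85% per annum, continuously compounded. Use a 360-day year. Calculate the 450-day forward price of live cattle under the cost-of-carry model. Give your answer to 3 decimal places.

Net carry = r + u − y = 0.0485 + 0.0412 − 0.0495 = 0.0402
F = S·e^((r+u−y)T) = 1.250 · e^(0.0402 × 450/360) = 1.250 · e^0.050250
= 1.250 × 1.051534 = $1.314 per pound

$1.314 per pound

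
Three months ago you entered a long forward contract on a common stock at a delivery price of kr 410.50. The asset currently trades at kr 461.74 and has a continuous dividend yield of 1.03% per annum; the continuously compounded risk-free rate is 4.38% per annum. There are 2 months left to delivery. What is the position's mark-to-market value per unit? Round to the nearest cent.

kr 53.43

Current fair forward for the remaining 2 months: F = S·e^((r − q)·T), (r − q) = 0.0438 − 0.0103 = 0.0335
F = 461.74 · e^(0.0335 × 2/12) = 461.74 × 1.005599 = 464.3253
Value of long forward = (F − K)·e^(−rT) = (464.3253 − 410.50) · e^(−0.0438·2/12)
= 53.8253 × 0.992727 = 53.43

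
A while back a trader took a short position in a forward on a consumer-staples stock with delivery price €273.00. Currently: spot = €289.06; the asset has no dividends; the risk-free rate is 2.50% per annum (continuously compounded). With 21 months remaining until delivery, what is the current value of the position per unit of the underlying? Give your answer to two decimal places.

Current fair forward for the remaining 21 months: F = S·e^(r·T), r = 0.0250
F = 289.06 · e^(0.0250 × 21/12) = 289.06 × 1.044721 = 301.9871
Value of long forward = (F − K)·e^(−rT) = (301.9871 − 273.00) · e^(−0.0250·21/12)
= 28.9871 × 0.957193 = 27.75
Short position value = −(long value) = -€27.75

-€27.75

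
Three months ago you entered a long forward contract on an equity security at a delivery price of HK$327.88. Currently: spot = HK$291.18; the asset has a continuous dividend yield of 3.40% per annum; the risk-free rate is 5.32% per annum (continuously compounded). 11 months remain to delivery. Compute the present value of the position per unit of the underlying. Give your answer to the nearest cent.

-HK$30.03

Current fair forward for the remaining 11 months: F = S·e^((r − q)·T), (r − q) = 0.0532 − 0.0340 = 0.0192
F = 291.18 · e^(0.0192 × 11/12) = 291.18 × 1.017756 = 296.3502
Value of long forward = (F − K)·e^(−rT) = (296.3502 − 327.88) · e^(−0.0532·11/12)
= -31.5298 × 0.952403 = -30.03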